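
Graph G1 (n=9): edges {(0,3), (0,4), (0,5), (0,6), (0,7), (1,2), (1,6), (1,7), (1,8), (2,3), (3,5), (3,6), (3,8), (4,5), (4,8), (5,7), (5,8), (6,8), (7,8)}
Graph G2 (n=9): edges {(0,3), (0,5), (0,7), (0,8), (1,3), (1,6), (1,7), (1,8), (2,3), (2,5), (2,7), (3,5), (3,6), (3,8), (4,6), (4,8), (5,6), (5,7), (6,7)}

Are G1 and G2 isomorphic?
Yes, isomorphic

The graphs are isomorphic.
One valid mapping φ: V(G1) → V(G2): 0→7, 1→8, 2→4, 3→6, 4→2, 5→5, 6→1, 7→0, 8→3

Verify φ preserves adjacency — for each edge of G1, its image is an edge of G2:
  (0,3) → (φ(0),φ(3)) = (6,7) ∈ E(G2) ✓
  (0,4) → (φ(0),φ(4)) = (2,7) ∈ E(G2) ✓
  (0,5) → (φ(0),φ(5)) = (5,7) ∈ E(G2) ✓
  (0,6) → (φ(0),φ(6)) = (1,7) ∈ E(G2) ✓
  (0,7) → (φ(0),φ(7)) = (0,7) ∈ E(G2) ✓
  (1,2) → (φ(1),φ(2)) = (4,8) ∈ E(G2) ✓
  (1,6) → (φ(1),φ(6)) = (1,8) ∈ E(G2) ✓
  (1,7) → (φ(1),φ(7)) = (0,8) ∈ E(G2) ✓
  (1,8) → (φ(1),φ(8)) = (3,8) ∈ E(G2) ✓
  (2,3) → (φ(2),φ(3)) = (4,6) ∈ E(G2) ✓
  (3,5) → (φ(3),φ(5)) = (5,6) ∈ E(G2) ✓
  (3,6) → (φ(3),φ(6)) = (1,6) ∈ E(G2) ✓
  (3,8) → (φ(3),φ(8)) = (3,6) ∈ E(G2) ✓
  (4,5) → (φ(4),φ(5)) = (2,5) ∈ E(G2) ✓
  (4,8) → (φ(4),φ(8)) = (2,3) ∈ E(G2) ✓
  (5,7) → (φ(5),φ(7)) = (0,5) ∈ E(G2) ✓
  (5,8) → (φ(5),φ(8)) = (3,5) ∈ E(G2) ✓
  (6,8) → (φ(6),φ(8)) = (1,3) ∈ E(G2) ✓
  (7,8) → (φ(7),φ(8)) = (0,3) ∈ E(G2) ✓
All 19 edges of G1 map to edges of G2, and |E(G1)| = |E(G2)| = 19, so φ is a bijection on edges as well as vertices. Hence G1 ≅ G2.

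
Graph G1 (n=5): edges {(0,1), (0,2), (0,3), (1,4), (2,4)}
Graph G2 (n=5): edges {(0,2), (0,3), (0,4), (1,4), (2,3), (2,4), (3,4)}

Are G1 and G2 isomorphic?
No, not isomorphic

The graphs are NOT isomorphic.

Degrees in G1: deg(0)=3, deg(1)=2, deg(2)=2, deg(3)=1, deg(4)=2.
Sorted degree sequence of G1: [3, 2, 2, 2, 1].
Degrees in G2: deg(0)=3, deg(1)=1, deg(2)=3, deg(3)=3, deg(4)=4.
Sorted degree sequence of G2: [4, 3, 3, 3, 1].
The (sorted) degree sequence is an isomorphism invariant, so since G1 and G2 have different degree sequences they cannot be isomorphic.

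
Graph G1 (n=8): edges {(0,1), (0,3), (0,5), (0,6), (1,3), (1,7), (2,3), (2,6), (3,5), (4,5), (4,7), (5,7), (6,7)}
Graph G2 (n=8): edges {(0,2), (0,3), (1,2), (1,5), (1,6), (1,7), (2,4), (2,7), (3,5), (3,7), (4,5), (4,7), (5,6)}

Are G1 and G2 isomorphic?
Yes, isomorphic

The graphs are isomorphic.
One valid mapping φ: V(G1) → V(G2): 0→7, 1→4, 2→0, 3→2, 4→6, 5→1, 6→3, 7→5

Verify φ preserves adjacency — for each edge of G1, its image is an edge of G2:
  (0,1) → (φ(0),φ(1)) = (4,7) ∈ E(G2) ✓
  (0,3) → (φ(0),φ(3)) = (2,7) ∈ E(G2) ✓
  (0,5) → (φ(0),φ(5)) = (1,7) ∈ E(G2) ✓
  (0,6) → (φ(0),φ(6)) = (3,7) ∈ E(G2) ✓
  (1,3) → (φ(1),φ(3)) = (2,4) ∈ E(G2) ✓
  (1,7) → (φ(1),φ(7)) = (4,5) ∈ E(G2) ✓
  (2,3) → (φ(2),φ(3)) = (0,2) ∈ E(G2) ✓
  (2,6) → (φ(2),φ(6)) = (0,3) ∈ E(G2) ✓
  (3,5) → (φ(3),φ(5)) = (1,2) ∈ E(G2) ✓
  (4,5) → (φ(4),φ(5)) = (1,6) ∈ E(G2) ✓
  (4,7) → (φ(4),φ(7)) = (5,6) ∈ E(G2) ✓
  (5,7) → (φ(5),φ(7)) = (1,5) ∈ E(G2) ✓
  (6,7) → (φ(6),φ(7)) = (3,5) ∈ E(G2) ✓
All 13 edges of G1 map to edges of G2, and |E(G1)| = |E(G2)| = 13, so φ is a bijection on edges as well as vertices. Hence G1 ≅ G2.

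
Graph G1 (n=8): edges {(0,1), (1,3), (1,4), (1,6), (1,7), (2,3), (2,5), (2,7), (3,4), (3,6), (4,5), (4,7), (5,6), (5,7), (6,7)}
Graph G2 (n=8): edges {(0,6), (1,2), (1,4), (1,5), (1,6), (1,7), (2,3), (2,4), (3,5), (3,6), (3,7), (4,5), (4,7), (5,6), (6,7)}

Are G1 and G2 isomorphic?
Yes, isomorphic

The graphs are isomorphic.
One valid mapping φ: V(G1) → V(G2): 0→0, 1→6, 2→2, 3→3, 4→5, 5→4, 6→7, 7→1

Verify φ preserves adjacency — for each edge of G1, its image is an edge of G2:
  (0,1) → (φ(0),φ(1)) = (0,6) ∈ E(G2) ✓
  (1,3) → (φ(1),φ(3)) = (3,6) ∈ E(G2) ✓
  (1,4) → (φ(1),φ(4)) = (5,6) ∈ E(G2) ✓
  (1,6) → (φ(1),φ(6)) = (6,7) ∈ E(G2) ✓
  (1,7) → (φ(1),φ(7)) = (1,6) ∈ E(G2) ✓
  (2,3) → (φ(2),φ(3)) = (2,3) ∈ E(G2) ✓
  (2,5) → (φ(2),φ(5)) = (2,4) ∈ E(G2) ✓
  (2,7) → (φ(2),φ(7)) = (1,2) ∈ E(G2) ✓
  (3,4) → (φ(3),φ(4)) = (3,5) ∈ E(G2) ✓
  (3,6) → (φ(3),φ(6)) = (3,7) ∈ E(G2) ✓
  (4,5) → (φ(4),φ(5)) = (4,5) ∈ E(G2) ✓
  (4,7) → (φ(4),φ(7)) = (1,5) ∈ E(G2) ✓
  (5,6) → (φ(5),φ(6)) = (4,7) ∈ E(G2) ✓
  (5,7) → (φ(5),φ(7)) = (1,4) ∈ E(G2) ✓
  (6,7) → (φ(6),φ(7)) = (1,7) ∈ E(G2) ✓
All 15 edges of G1 map to edges of G2, and |E(G1)| = |E(G2)| = 15, so φ is a bijection on edges as well as vertices. Hence G1 ≅ G2.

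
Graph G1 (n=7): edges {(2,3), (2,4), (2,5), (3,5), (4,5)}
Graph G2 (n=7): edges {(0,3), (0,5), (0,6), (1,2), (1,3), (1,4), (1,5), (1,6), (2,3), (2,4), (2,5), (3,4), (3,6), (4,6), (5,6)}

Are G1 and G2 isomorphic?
No, not isomorphic

The graphs are NOT isomorphic.

Degrees in G1: deg(0)=0, deg(1)=0, deg(2)=3, deg(3)=2, deg(4)=2, deg(5)=3, deg(6)=0.
Sorted degree sequence of G1: [3, 3, 2, 2, 0, 0, 0].
Degrees in G2: deg(0)=3, deg(1)=5, deg(2)=4, deg(3)=5, deg(4)=4, deg(5)=4, deg(6)=5.
Sorted degree sequence of G2: [5, 5, 5, 4, 4, 4, 3].
The (sorted) degree sequence is an isomorphism invariant, so since G1 and G2 have different degree sequences they cannot be isomorphic.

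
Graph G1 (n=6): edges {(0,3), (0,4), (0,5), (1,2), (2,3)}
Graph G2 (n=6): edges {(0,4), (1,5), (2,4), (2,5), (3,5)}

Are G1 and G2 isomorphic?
Yes, isomorphic

The graphs are isomorphic.
One valid mapping φ: V(G1) → V(G2): 0→5, 1→0, 2→4, 3→2, 4→3, 5→1

Verify φ preserves adjacency — for each edge of G1, its image is an edge of G2:
  (0,3) → (φ(0),φ(3)) = (2,5) ∈ E(G2) ✓
  (0,4) → (φ(0),φ(4)) = (3,5) ∈ E(G2) ✓
  (0,5) → (φ(0),φ(5)) = (1,5) ∈ E(G2) ✓
  (1,2) → (φ(1),φ(2)) = (0,4) ∈ E(G2) ✓
  (2,3) → (φ(2),φ(3)) = (2,4) ∈ E(G2) ✓
All 5 edges of G1 map to edges of G2, and |E(G1)| = |E(G2)| = 5, so φ is a bijection on edges as well as vertices. Hence G1 ≅ G2.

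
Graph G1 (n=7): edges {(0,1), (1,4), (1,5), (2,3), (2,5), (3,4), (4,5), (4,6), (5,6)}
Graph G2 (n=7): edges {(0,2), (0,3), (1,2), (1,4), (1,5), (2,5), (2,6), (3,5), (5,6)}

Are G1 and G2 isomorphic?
Yes, isomorphic

The graphs are isomorphic.
One valid mapping φ: V(G1) → V(G2): 0→4, 1→1, 2→3, 3→0, 4→2, 5→5, 6→6

Verify φ preserves adjacency — for each edge of G1, its image is an edge of G2:
  (0,1) → (φ(0),φ(1)) = (1,4) ∈ E(G2) ✓
  (1,4) → (φ(1),φ(4)) = (1,2) ∈ E(G2) ✓
  (1,5) → (φ(1),φ(5)) = (1,5) ∈ E(G2) ✓
  (2,3) → (φ(2),φ(3)) = (0,3) ∈ E(G2) ✓
  (2,5) → (φ(2),φ(5)) = (3,5) ∈ E(G2) ✓
  (3,4) → (φ(3),φ(4)) = (0,2) ∈ E(G2) ✓
  (4,5) → (φ(4),φ(5)) = (2,5) ∈ E(G2) ✓
  (4,6) → (φ(4),φ(6)) = (2,6) ∈ E(G2) ✓
  (5,6) → (φ(5),φ(6)) = (5,6) ∈ E(G2) ✓
All 9 edges of G1 map to edges of G2, and |E(G1)| = |E(G2)| = 9, so φ is a bijection on edges as well as vertices. Hence G1 ≅ G2.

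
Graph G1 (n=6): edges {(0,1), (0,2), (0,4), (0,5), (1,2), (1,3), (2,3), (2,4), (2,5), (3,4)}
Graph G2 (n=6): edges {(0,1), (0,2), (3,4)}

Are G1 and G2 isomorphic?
No, not isomorphic

The graphs are NOT isomorphic.

Connected components of G1: 1 component(s) with vertex sets [[0, 1, 2, 3, 4, 5]], sizes [6].
Connected components of G2: 3 component(s) with vertex sets [[5], [3, 4], [0, 1, 2]], sizes [1, 2, 3].
The number of connected components (and the multiset of component sizes) is an isomorphism invariant — an isomorphism maps each component of G1 bijectively onto a component of G2. Since G1 has 1 component(s) and G2 has 3, they cannot be isomorphic.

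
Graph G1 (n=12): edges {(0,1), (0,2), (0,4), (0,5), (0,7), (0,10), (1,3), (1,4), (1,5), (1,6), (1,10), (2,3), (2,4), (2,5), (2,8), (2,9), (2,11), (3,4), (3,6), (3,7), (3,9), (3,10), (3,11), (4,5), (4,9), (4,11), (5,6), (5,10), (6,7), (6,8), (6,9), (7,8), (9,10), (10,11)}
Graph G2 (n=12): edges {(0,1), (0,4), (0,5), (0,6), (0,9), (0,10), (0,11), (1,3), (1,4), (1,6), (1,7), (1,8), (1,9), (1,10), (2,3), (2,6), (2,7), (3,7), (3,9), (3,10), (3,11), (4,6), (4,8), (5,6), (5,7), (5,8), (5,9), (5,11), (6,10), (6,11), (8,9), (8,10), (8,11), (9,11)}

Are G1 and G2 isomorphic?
Yes, isomorphic

The graphs are isomorphic.
One valid mapping φ: V(G1) → V(G2): 0→5, 1→9, 2→6, 3→1, 4→0, 5→11, 6→3, 7→7, 8→2, 9→10, 10→8, 11→4

Verify φ preserves adjacency — for each edge of G1, its image is an edge of G2:
  (0,1) → (φ(0),φ(1)) = (5,9) ∈ E(G2) ✓
  (0,2) → (φ(0),φ(2)) = (5,6) ∈ E(G2) ✓
  (0,4) → (φ(0),φ(4)) = (0,5) ∈ E(G2) ✓
  (0,5) → (φ(0),φ(5)) = (5,11) ∈ E(G2) ✓
  (0,7) → (φ(0),φ(7)) = (5,7) ∈ E(G2) ✓
  (0,10) → (φ(0),φ(10)) = (5,8) ∈ E(G2) ✓
  (1,3) → (φ(1),φ(3)) = (1,9) ∈ E(G2) ✓
  (1,4) → (φ(1),φ(4)) = (0,9) ∈ E(G2) ✓
  (1,5) → (φ(1),φ(5)) = (9,11) ∈ E(G2) ✓
  (1,6) → (φ(1),φ(6)) = (3,9) ∈ E(G2) ✓
  (1,10) → (φ(1),φ(10)) = (8,9) ∈ E(G2) ✓
  (2,3) → (φ(2),φ(3)) = (1,6) ∈ E(G2) ✓
  (2,4) → (φ(2),φ(4)) = (0,6) ∈ E(G2) ✓
  (2,5) → (φ(2),φ(5)) = (6,11) ∈ E(G2) ✓
  (2,8) → (φ(2),φ(8)) = (2,6) ∈ E(G2) ✓
  (2,9) → (φ(2),φ(9)) = (6,10) ∈ E(G2) ✓
  (2,11) → (φ(2),φ(11)) = (4,6) ∈ E(G2) ✓
  (3,4) → (φ(3),φ(4)) = (0,1) ∈ E(G2) ✓
  (3,6) → (φ(3),φ(6)) = (1,3) ∈ E(G2) ✓
  (3,7) → (φ(3),φ(7)) = (1,7) ∈ E(G2) ✓
  (3,9) → (φ(3),φ(9)) = (1,10) ∈ E(G2) ✓
  (3,10) → (φ(3),φ(10)) = (1,8) ∈ E(G2) ✓
  (3,11) → (φ(3),φ(11)) = (1,4) ∈ E(G2) ✓
  (4,5) → (φ(4),φ(5)) = (0,11) ∈ E(G2) ✓
  (4,9) → (φ(4),φ(9)) = (0,10) ∈ E(G2) ✓
  (4,11) → (φ(4),φ(11)) = (0,4) ∈ E(G2) ✓
  (5,6) → (φ(5),φ(6)) = (3,11) ∈ E(G2) ✓
  (5,10) → (φ(5),φ(10)) = (8,11) ∈ E(G2) ✓
  (6,7) → (φ(6),φ(7)) = (3,7) ∈ E(G2) ✓
  (6,8) → (φ(6),φ(8)) = (2,3) ∈ E(G2) ✓
  (6,9) → (φ(6),φ(9)) = (3,10) ∈ E(G2) ✓
  (7,8) → (φ(7),φ(8)) = (2,7) ∈ E(G2) ✓
  (9,10) → (φ(9),φ(10)) = (8,10) ∈ E(G2) ✓
  (10,11) → (φ(10),φ(11)) = (4,8) ∈ E(G2) ✓
All 34 edges of G1 map to edges of G2, and |E(G1)| = |E(G2)| = 34, so φ is a bijection on edges as well as vertices. Hence G1 ≅ G2.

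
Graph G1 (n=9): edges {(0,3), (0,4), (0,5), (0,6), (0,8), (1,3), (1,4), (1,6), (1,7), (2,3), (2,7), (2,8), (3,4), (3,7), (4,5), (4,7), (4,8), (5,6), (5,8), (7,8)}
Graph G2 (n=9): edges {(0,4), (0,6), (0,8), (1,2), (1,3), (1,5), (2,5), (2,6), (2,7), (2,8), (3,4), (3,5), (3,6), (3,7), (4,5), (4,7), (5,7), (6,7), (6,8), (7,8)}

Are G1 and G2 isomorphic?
Yes, isomorphic

The graphs are isomorphic.
One valid mapping φ: V(G1) → V(G2): 0→6, 1→4, 2→1, 3→3, 4→7, 5→8, 6→0, 7→5, 8→2

Verify φ preserves adjacency — for each edge of G1, its image is an edge of G2:
  (0,3) → (φ(0),φ(3)) = (3,6) ∈ E(G2) ✓
  (0,4) → (φ(0),φ(4)) = (6,7) ∈ E(G2) ✓
  (0,5) → (φ(0),φ(5)) = (6,8) ∈ E(G2) ✓
  (0,6) → (φ(0),φ(6)) = (0,6) ∈ E(G2) ✓
  (0,8) → (φ(0),φ(8)) = (2,6) ∈ E(G2) ✓
  (1,3) → (φ(1),φ(3)) = (3,4) ∈ E(G2) ✓
  (1,4) → (φ(1),φ(4)) = (4,7) ∈ E(G2) ✓
  (1,6) → (φ(1),φ(6)) = (0,4) ∈ E(G2) ✓
  (1,7) → (φ(1),φ(7)) = (4,5) ∈ E(G2) ✓
  (2,3) → (φ(2),φ(3)) = (1,3) ∈ E(G2) ✓
  (2,7) → (φ(2),φ(7)) = (1,5) ∈ E(G2) ✓
  (2,8) → (φ(2),φ(8)) = (1,2) ∈ E(G2) ✓
  (3,4) → (φ(3),φ(4)) = (3,7) ∈ E(G2) ✓
  (3,7) → (φ(3),φ(7)) = (3,5) ∈ E(G2) ✓
  (4,5) → (φ(4),φ(5)) = (7,8) ∈ E(G2) ✓
  (4,7) → (φ(4),φ(7)) = (5,7) ∈ E(G2) ✓
  (4,8) → (φ(4),φ(8)) = (2,7) ∈ E(G2) ✓
  (5,6) → (φ(5),φ(6)) = (0,8) ∈ E(G2) ✓
  (5,8) → (φ(5),φ(8)) = (2,8) ∈ E(G2) ✓
  (7,8) → (φ(7),φ(8)) = (2,5) ∈ E(G2) ✓
All 20 edges of G1 map to edges of G2, and |E(G1)| = |E(G2)| = 20, so φ is a bijection on edges as well as vertices. Hence G1 ≅ G2.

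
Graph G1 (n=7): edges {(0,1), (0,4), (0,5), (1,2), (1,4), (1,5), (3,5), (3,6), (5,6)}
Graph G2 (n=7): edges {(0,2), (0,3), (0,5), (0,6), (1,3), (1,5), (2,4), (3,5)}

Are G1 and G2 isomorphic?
No, not isomorphic

The graphs are NOT isomorphic.

Counting triangles (3-cliques): G1 has 3, G2 has 2.
Triangle count is an isomorphism invariant, so differing triangle counts rule out isomorphism.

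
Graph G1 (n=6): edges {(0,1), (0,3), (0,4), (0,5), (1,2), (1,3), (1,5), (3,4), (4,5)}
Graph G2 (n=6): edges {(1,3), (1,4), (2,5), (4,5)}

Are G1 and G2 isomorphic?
No, not isomorphic

The graphs are NOT isomorphic.

Degrees in G1: deg(0)=4, deg(1)=4, deg(2)=1, deg(3)=3, deg(4)=3, deg(5)=3.
Sorted degree sequence of G1: [4, 4, 3, 3, 3, 1].
Degrees in G2: deg(0)=0, deg(1)=2, deg(2)=1, deg(3)=1, deg(4)=2, deg(5)=2.
Sorted degree sequence of G2: [2, 2, 2, 1, 1, 0].
The (sorted) degree sequence is an isomorphism invariant, so since G1 and G2 have different degree sequences they cannot be isomorphic.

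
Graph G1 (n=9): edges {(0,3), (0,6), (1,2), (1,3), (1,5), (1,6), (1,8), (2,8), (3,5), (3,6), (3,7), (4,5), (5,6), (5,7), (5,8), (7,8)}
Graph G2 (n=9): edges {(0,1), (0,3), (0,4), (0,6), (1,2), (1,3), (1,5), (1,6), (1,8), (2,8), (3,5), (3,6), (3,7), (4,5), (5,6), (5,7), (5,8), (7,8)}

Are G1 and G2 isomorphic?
No, not isomorphic

The graphs are NOT isomorphic.

Counting edges: G1 has 16 edge(s); G2 has 18 edge(s).
Edge count is an isomorphism invariant (a bijection on vertices induces a bijection on edges), so differing edge counts rule out isomorphism.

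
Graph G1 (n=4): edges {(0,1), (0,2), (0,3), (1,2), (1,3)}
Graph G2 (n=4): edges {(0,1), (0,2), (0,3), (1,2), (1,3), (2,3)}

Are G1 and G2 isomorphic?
No, not isomorphic

The graphs are NOT isomorphic.

Counting edges: G1 has 5 edge(s); G2 has 6 edge(s).
Edge count is an isomorphism invariant (a bijection on vertices induces a bijection on edges), so differing edge counts rule out isomorphism.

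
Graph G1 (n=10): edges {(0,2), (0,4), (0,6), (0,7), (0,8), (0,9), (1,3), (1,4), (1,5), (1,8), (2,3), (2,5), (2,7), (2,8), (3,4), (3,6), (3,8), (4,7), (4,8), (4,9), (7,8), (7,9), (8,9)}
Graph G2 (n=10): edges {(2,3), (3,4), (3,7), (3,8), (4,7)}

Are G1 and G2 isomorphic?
No, not isomorphic

The graphs are NOT isomorphic.

Connected components of G1: 1 component(s) with vertex sets [[0, 1, 2, 3, 4, 5, 6, 7, 8, 9]], sizes [10].
Connected components of G2: 6 component(s) with vertex sets [[0], [1], [5], [6], [9], [2, 3, 4, 7, 8]], sizes [1, 1, 1, 1, 1, 5].
The number of connected components (and the multiset of component sizes) is an isomorphism invariant — an isomorphism maps each component of G1 bijectively onto a component of G2. Since G1 has 1 component(s) and G2 has 6, they cannot be isomorphic.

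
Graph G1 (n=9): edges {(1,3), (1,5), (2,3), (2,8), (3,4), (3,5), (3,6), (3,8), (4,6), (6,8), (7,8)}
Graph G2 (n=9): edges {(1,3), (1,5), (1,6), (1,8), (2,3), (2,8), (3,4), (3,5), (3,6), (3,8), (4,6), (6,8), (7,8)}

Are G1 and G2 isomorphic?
No, not isomorphic

The graphs are NOT isomorphic.

Counting edges: G1 has 11 edge(s); G2 has 13 edge(s).
Edge count is an isomorphism invariant (a bijection on vertices induces a bijection on edges), so differing edge counts rule out isomorphism.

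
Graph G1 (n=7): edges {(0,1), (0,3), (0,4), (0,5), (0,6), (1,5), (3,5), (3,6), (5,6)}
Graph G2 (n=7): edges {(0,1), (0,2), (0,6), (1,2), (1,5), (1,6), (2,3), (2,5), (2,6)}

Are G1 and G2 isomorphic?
Yes, isomorphic

The graphs are isomorphic.
One valid mapping φ: V(G1) → V(G2): 0→2, 1→5, 2→4, 3→0, 4→3, 5→1, 6→6

Verify φ preserves adjacency — for each edge of G1, its image is an edge of G2:
  (0,1) → (φ(0),φ(1)) = (2,5) ∈ E(G2) ✓
  (0,3) → (φ(0),φ(3)) = (0,2) ∈ E(G2) ✓
  (0,4) → (φ(0),φ(4)) = (2,3) ∈ E(G2) ✓
  (0,5) → (φ(0),φ(5)) = (1,2) ∈ E(G2) ✓
  (0,6) → (φ(0),φ(6)) = (2,6) ∈ E(G2) ✓
  (1,5) → (φ(1),φ(5)) = (1,5) ∈ E(G2) ✓
  (3,5) → (φ(3),φ(5)) = (0,1) ∈ E(G2) ✓
  (3,6) → (φ(3),φ(6)) = (0,6) ∈ E(G2) ✓
  (5,6) → (φ(5),φ(6)) = (1,6) ∈ E(G2) ✓
All 9 edges of G1 map to edges of G2, and |E(G1)| = |E(G2)| = 9, so φ is a bijection on edges as well as vertices. Hence G1 ≅ G2.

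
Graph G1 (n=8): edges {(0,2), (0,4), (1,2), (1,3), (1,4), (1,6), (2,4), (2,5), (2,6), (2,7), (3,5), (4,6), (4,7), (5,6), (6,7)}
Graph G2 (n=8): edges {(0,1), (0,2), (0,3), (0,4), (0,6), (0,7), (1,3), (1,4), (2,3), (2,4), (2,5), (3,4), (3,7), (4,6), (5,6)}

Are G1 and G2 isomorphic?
Yes, isomorphic

The graphs are isomorphic.
One valid mapping φ: V(G1) → V(G2): 0→7, 1→2, 2→0, 3→5, 4→3, 5→6, 6→4, 7→1

Verify φ preserves adjacency — for each edge of G1, its image is an edge of G2:
  (0,2) → (φ(0),φ(2)) = (0,7) ∈ E(G2) ✓
  (0,4) → (φ(0),φ(4)) = (3,7) ∈ E(G2) ✓
  (1,2) → (φ(1),φ(2)) = (0,2) ∈ E(G2) ✓
  (1,3) → (φ(1),φ(3)) = (2,5) ∈ E(G2) ✓
  (1,4) → (φ(1),φ(4)) = (2,3) ∈ E(G2) ✓
  (1,6) → (φ(1),φ(6)) = (2,4) ∈ E(G2) ✓
  (2,4) → (φ(2),φ(4)) = (0,3) ∈ E(G2) ✓
  (2,5) → (φ(2),φ(5)) = (0,6) ∈ E(G2) ✓
  (2,6) → (φ(2),φ(6)) = (0,4) ∈ E(G2) ✓
  (2,7) → (φ(2),φ(7)) = (0,1) ∈ E(G2) ✓
  (3,5) → (φ(3),φ(5)) = (5,6) ∈ E(G2) ✓
  (4,6) → (φ(4),φ(6)) = (3,4) ∈ E(G2) ✓
  (4,7) → (φ(4),φ(7)) = (1,3) ∈ E(G2) ✓
  (5,6) → (φ(5),φ(6)) = (4,6) ∈ E(G2) ✓
  (6,7) → (φ(6),φ(7)) = (1,4) ∈ E(G2) ✓
All 15 edges of G1 map to edges of G2, and |E(G1)| = |E(G2)| = 15, so φ is a bijection on edges as well as vertices. Hence G1 ≅ G2.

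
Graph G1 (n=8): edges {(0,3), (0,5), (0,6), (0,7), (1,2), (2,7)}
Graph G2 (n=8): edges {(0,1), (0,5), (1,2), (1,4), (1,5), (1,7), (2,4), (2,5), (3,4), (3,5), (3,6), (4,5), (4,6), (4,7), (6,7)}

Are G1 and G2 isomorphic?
No, not isomorphic

The graphs are NOT isomorphic.

Degrees in G1: deg(0)=4, deg(1)=1, deg(2)=2, deg(3)=1, deg(4)=0, deg(5)=1, deg(6)=1, deg(7)=2.
Sorted degree sequence of G1: [4, 2, 2, 1, 1, 1, 1, 0].
Degrees in G2: deg(0)=2, deg(1)=5, deg(2)=3, deg(3)=3, deg(4)=6, deg(5)=5, deg(6)=3, deg(7)=3.
Sorted degree sequence of G2: [6, 5, 5, 3, 3, 3, 3, 2].
The (sorted) degree sequence is an isomorphism invariant, so since G1 and G2 have different degree sequences they cannot be isomorphic.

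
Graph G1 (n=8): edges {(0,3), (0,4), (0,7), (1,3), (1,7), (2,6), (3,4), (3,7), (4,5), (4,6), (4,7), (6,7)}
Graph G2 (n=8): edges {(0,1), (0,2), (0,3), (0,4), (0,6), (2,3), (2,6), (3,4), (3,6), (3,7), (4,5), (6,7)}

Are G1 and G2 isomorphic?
Yes, isomorphic

The graphs are isomorphic.
One valid mapping φ: V(G1) → V(G2): 0→2, 1→7, 2→5, 3→6, 4→0, 5→1, 6→4, 7→3

Verify φ preserves adjacency — for each edge of G1, its image is an edge of G2:
  (0,3) → (φ(0),φ(3)) = (2,6) ∈ E(G2) ✓
  (0,4) → (φ(0),φ(4)) = (0,2) ∈ E(G2) ✓
  (0,7) → (φ(0),φ(7)) = (2,3) ∈ E(G2) ✓
  (1,3) → (φ(1),φ(3)) = (6,7) ∈ E(G2) ✓
  (1,7) → (φ(1),φ(7)) = (3,7) ∈ E(G2) ✓
  (2,6) → (φ(2),φ(6)) = (4,5) ∈ E(G2) ✓
  (3,4) → (φ(3),φ(4)) = (0,6) ∈ E(G2) ✓
  (3,7) → (φ(3),φ(7)) = (3,6) ∈ E(G2) ✓
  (4,5) → (φ(4),φ(5)) = (0,1) ∈ E(G2) ✓
  (4,6) → (φ(4),φ(6)) = (0,4) ∈ E(G2) ✓
  (4,7) → (φ(4),φ(7)) = (0,3) ∈ E(G2) ✓
  (6,7) → (φ(6),φ(7)) = (3,4) ∈ E(G2) ✓
All 12 edges of G1 map to edges of G2, and |E(G1)| = |E(G2)| = 12, so φ is a bijection on edges as well as vertices. Hence G1 ≅ G2.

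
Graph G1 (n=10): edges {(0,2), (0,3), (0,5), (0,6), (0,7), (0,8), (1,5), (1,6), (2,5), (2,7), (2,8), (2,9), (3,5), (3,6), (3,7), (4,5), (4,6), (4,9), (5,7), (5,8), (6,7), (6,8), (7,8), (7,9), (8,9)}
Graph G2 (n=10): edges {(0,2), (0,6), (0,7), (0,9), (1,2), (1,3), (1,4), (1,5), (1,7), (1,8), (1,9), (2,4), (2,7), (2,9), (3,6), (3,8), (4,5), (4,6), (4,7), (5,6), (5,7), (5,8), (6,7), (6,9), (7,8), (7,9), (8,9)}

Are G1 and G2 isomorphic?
No, not isomorphic

The graphs are NOT isomorphic.

Counting triangles (3-cliques): G1 has 21, G2 has 25.
Triangle count is an isomorphism invariant, so differing triangle counts rule out isomorphism.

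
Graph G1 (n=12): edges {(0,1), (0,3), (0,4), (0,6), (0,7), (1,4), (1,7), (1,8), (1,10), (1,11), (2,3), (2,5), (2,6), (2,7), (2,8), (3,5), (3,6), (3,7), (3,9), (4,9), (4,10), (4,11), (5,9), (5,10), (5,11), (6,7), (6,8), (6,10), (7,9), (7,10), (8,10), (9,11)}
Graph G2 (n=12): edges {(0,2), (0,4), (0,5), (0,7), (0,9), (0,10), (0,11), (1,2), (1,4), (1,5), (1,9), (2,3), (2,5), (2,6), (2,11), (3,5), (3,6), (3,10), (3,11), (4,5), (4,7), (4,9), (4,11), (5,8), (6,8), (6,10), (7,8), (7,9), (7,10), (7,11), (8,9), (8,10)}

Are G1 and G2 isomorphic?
Yes, isomorphic

The graphs are isomorphic.
One valid mapping φ: V(G1) → V(G2): 0→11, 1→2, 2→9, 3→7, 4→3, 5→8, 6→4, 7→0, 8→1, 9→10, 10→5, 11→6

Verify φ preserves adjacency — for each edge of G1, its image is an edge of G2:
  (0,1) → (φ(0),φ(1)) = (2,11) ∈ E(G2) ✓
  (0,3) → (φ(0),φ(3)) = (7,11) ∈ E(G2) ✓
  (0,4) → (φ(0),φ(4)) = (3,11) ∈ E(G2) ✓
  (0,6) → (φ(0),φ(6)) = (4,11) ∈ E(G2) ✓
  (0,7) → (φ(0),φ(7)) = (0,11) ∈ E(G2) ✓
  (1,4) → (φ(1),φ(4)) = (2,3) ∈ E(G2) ✓
  (1,7) → (φ(1),φ(7)) = (0,2) ∈ E(G2) ✓
  (1,8) → (φ(1),φ(8)) = (1,2) ∈ E(G2) ✓
  (1,10) → (φ(1),φ(10)) = (2,5) ∈ E(G2) ✓
  (1,11) → (φ(1),φ(11)) = (2,6) ∈ E(G2) ✓
  (2,3) → (φ(2),φ(3)) = (7,9) ∈ E(G2) ✓
  (2,5) → (φ(2),φ(5)) = (8,9) ∈ E(G2) ✓
  (2,6) → (φ(2),φ(6)) = (4,9) ∈ E(G2) ✓
  (2,7) → (φ(2),φ(7)) = (0,9) ∈ E(G2) ✓
  (2,8) → (φ(2),φ(8)) = (1,9) ∈ E(G2) ✓
  (3,5) → (φ(3),φ(5)) = (7,8) ∈ E(G2) ✓
  (3,6) → (φ(3),φ(6)) = (4,7) ∈ E(G2) ✓
  (3,7) → (φ(3),φ(7)) = (0,7) ∈ E(G2) ✓
  (3,9) → (φ(3),φ(9)) = (7,10) ∈ E(G2) ✓
  (4,9) → (φ(4),φ(9)) = (3,10) ∈ E(G2) ✓
  (4,10) → (φ(4),φ(10)) = (3,5) ∈ E(G2) ✓
  (4,11) → (φ(4),φ(11)) = (3,6) ∈ E(G2) ✓
  (5,9) → (φ(5),φ(9)) = (8,10) ∈ E(G2) ✓
  (5,10) → (φ(5),φ(10)) = (5,8) ∈ E(G2) ✓
  (5,11) → (φ(5),φ(11)) = (6,8) ∈ E(G2) ✓
  (6,7) → (φ(6),φ(7)) = (0,4) ∈ E(G2) ✓
  (6,8) → (φ(6),φ(8)) = (1,4) ∈ E(G2) ✓
  (6,10) → (φ(6),φ(10)) = (4,5) ∈ E(G2) ✓
  (7,9) → (φ(7),φ(9)) = (0,10) ∈ E(G2) ✓
  (7,10) → (φ(7),φ(10)) = (0,5) ∈ E(G2) ✓
  (8,10) → (φ(8),φ(10)) = (1,5) ∈ E(G2) ✓
  (9,11) → (φ(9),φ(11)) = (6,10) ∈ E(G2) ✓
All 32 edges of G1 map to edges of G2, and |E(G1)| = |E(G2)| = 32, so φ is a bijection on edges as well as vertices. Hence G1 ≅ G2.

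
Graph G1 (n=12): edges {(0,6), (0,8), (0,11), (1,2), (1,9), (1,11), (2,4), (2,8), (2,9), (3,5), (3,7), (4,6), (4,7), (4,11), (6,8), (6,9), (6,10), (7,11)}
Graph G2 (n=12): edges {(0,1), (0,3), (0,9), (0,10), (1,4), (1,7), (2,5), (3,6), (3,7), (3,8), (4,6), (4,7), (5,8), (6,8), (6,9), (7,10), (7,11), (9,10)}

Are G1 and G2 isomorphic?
Yes, isomorphic

The graphs are isomorphic.
One valid mapping φ: V(G1) → V(G2): 0→4, 1→9, 2→0, 3→5, 4→3, 5→2, 6→7, 7→8, 8→1, 9→10, 10→11, 11→6

Verify φ preserves adjacency — for each edge of G1, its image is an edge of G2:
  (0,6) → (φ(0),φ(6)) = (4,7) ∈ E(G2) ✓
  (0,8) → (φ(0),φ(8)) = (1,4) ∈ E(G2) ✓
  (0,11) → (φ(0),φ(11)) = (4,6) ∈ E(G2) ✓
  (1,2) → (φ(1),φ(2)) = (0,9) ∈ E(G2) ✓
  (1,9) → (φ(1),φ(9)) = (9,10) ∈ E(G2) ✓
  (1,11) → (φ(1),φ(11)) = (6,9) ∈ E(G2) ✓
  (2,4) → (φ(2),φ(4)) = (0,3) ∈ E(G2) ✓
  (2,8) → (φ(2),φ(8)) = (0,1) ∈ E(G2) ✓
  (2,9) → (φ(2),φ(9)) = (0,10) ∈ E(G2) ✓
  (3,5) → (φ(3),φ(5)) = (2,5) ∈ E(G2) ✓
  (3,7) → (φ(3),φ(7)) = (5,8) ∈ E(G2) ✓
  (4,6) → (φ(4),φ(6)) = (3,7) ∈ E(G2) ✓
  (4,7) → (φ(4),φ(7)) = (3,8) ∈ E(G2) ✓
  (4,11) → (φ(4),φ(11)) = (3,6) ∈ E(G2) ✓
  (6,8) → (φ(6),φ(8)) = (1,7) ∈ E(G2) ✓
  (6,9) → (φ(6),φ(9)) = (7,10) ∈ E(G2) ✓
  (6,10) → (φ(6),φ(10)) = (7,11) ∈ E(G2) ✓
  (7,11) → (φ(7),φ(11)) = (6,8) ∈ E(G2) ✓
All 18 edges of G1 map to edges of G2, and |E(G1)| = |E(G2)| = 18, so φ is a bijection on edges as well as vertices. Hence G1 ≅ G2.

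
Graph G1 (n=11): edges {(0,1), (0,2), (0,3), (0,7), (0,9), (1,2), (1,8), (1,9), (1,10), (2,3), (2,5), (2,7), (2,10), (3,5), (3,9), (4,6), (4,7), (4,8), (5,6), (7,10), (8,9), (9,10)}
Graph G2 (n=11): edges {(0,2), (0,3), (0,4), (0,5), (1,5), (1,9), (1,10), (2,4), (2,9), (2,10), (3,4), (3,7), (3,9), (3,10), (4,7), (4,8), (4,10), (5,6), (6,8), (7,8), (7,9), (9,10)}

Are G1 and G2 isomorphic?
Yes, isomorphic

The graphs are isomorphic.
One valid mapping φ: V(G1) → V(G2): 0→3, 1→10, 2→4, 3→7, 4→5, 5→8, 6→6, 7→0, 8→1, 9→9, 10→2

Verify φ preserves adjacency — for each edge of G1, its image is an edge of G2:
  (0,1) → (φ(0),φ(1)) = (3,10) ∈ E(G2) ✓
  (0,2) → (φ(0),φ(2)) = (3,4) ∈ E(G2) ✓
  (0,3) → (φ(0),φ(3)) = (3,7) ∈ E(G2) ✓
  (0,7) → (φ(0),φ(7)) = (0,3) ∈ E(G2) ✓
  (0,9) → (φ(0),φ(9)) = (3,9) ∈ E(G2) ✓
  (1,2) → (φ(1),φ(2)) = (4,10) ∈ E(G2) ✓
  (1,8) → (φ(1),φ(8)) = (1,10) ∈ E(G2) ✓
  (1,9) → (φ(1),φ(9)) = (9,10) ∈ E(G2) ✓
  (1,10) → (φ(1),φ(10)) = (2,10) ∈ E(G2) ✓
  (2,3) → (φ(2),φ(3)) = (4,7) ∈ E(G2) ✓
  (2,5) → (φ(2),φ(5)) = (4,8) ∈ E(G2) ✓
  (2,7) → (φ(2),φ(7)) = (0,4) ∈ E(G2) ✓
  (2,10) → (φ(2),φ(10)) = (2,4) ∈ E(G2) ✓
  (3,5) → (φ(3),φ(5)) = (7,8) ∈ E(G2) ✓
  (3,9) → (φ(3),φ(9)) = (7,9) ∈ E(G2) ✓
  (4,6) → (φ(4),φ(6)) = (5,6) ∈ E(G2) ✓
  (4,7) → (φ(4),φ(7)) = (0,5) ∈ E(G2) ✓
  (4,8) → (φ(4),φ(8)) = (1,5) ∈ E(G2) ✓
  (5,6) → (φ(5),φ(6)) = (6,8) ∈ E(G2) ✓
  (7,10) → (φ(7),φ(10)) = (0,2) ∈ E(G2) ✓
  (8,9) → (φ(8),φ(9)) = (1,9) ∈ E(G2) ✓
  (9,10) → (φ(9),φ(10)) = (2,9) ∈ E(G2) ✓
All 22 edges of G1 map to edges of G2, and |E(G1)| = |E(G2)| = 22, so φ is a bijection on edges as well as vertices. Hence G1 ≅ G2.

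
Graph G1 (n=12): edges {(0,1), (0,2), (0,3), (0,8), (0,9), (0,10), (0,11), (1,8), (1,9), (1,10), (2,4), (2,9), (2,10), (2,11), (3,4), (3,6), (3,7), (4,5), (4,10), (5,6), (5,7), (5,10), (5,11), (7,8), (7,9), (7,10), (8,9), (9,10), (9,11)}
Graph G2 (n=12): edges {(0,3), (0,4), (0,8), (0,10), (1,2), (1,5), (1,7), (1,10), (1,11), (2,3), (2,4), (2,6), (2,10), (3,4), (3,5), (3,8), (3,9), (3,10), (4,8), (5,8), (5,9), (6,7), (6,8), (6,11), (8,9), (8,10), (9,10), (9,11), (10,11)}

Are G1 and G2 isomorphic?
Yes, isomorphic

The graphs are isomorphic.
One valid mapping φ: V(G1) → V(G2): 0→8, 1→0, 2→9, 3→6, 4→11, 5→1, 6→7, 7→2, 8→4, 9→3, 10→10, 11→5

Verify φ preserves adjacency — for each edge of G1, its image is an edge of G2:
  (0,1) → (φ(0),φ(1)) = (0,8) ∈ E(G2) ✓
  (0,2) → (φ(0),φ(2)) = (8,9) ∈ E(G2) ✓
  (0,3) → (φ(0),φ(3)) = (6,8) ∈ E(G2) ✓
  (0,8) → (φ(0),φ(8)) = (4,8) ∈ E(G2) ✓
  (0,9) → (φ(0),φ(9)) = (3,8) ∈ E(G2) ✓
  (0,10) → (φ(0),φ(10)) = (8,10) ∈ E(G2) ✓
  (0,11) → (φ(0),φ(11)) = (5,8) ∈ E(G2) ✓
  (1,8) → (φ(1),φ(8)) = (0,4) ∈ E(G2) ✓
  (1,9) → (φ(1),φ(9)) = (0,3) ∈ E(G2) ✓
  (1,10) → (φ(1),φ(10)) = (0,10) ∈ E(G2) ✓
  (2,4) → (φ(2),φ(4)) = (9,11) ∈ E(G2) ✓
  (2,9) → (φ(2),φ(9)) = (3,9) ∈ E(G2) ✓
  (2,10) → (φ(2),φ(10)) = (9,10) ∈ E(G2) ✓
  (2,11) → (φ(2),φ(11)) = (5,9) ∈ E(G2) ✓
  (3,4) → (φ(3),φ(4)) = (6,11) ∈ E(G2) ✓
  (3,6) → (φ(3),φ(6)) = (6,7) ∈ E(G2) ✓
  (3,7) → (φ(3),φ(7)) = (2,6) ∈ E(G2) ✓
  (4,5) → (φ(4),φ(5)) = (1,11) ∈ E(G2) ✓
  (4,10) → (φ(4),φ(10)) = (10,11) ∈ E(G2) ✓
  (5,6) → (φ(5),φ(6)) = (1,7) ∈ E(G2) ✓
  (5,7) → (φ(5),φ(7)) = (1,2) ∈ E(G2) ✓
  (5,10) → (φ(5),φ(10)) = (1,10) ∈ E(G2) ✓
  (5,11) → (φ(5),φ(11)) = (1,5) ∈ E(G2) ✓
  (7,8) → (φ(7),φ(8)) = (2,4) ∈ E(G2) ✓
  (7,9) → (φ(7),φ(9)) = (2,3) ∈ E(G2) ✓
  (7,10) → (φ(7),φ(10)) = (2,10) ∈ E(G2) ✓
  (8,9) → (φ(8),φ(9)) = (3,4) ∈ E(G2) ✓
  (9,10) → (φ(9),φ(10)) = (3,10) ∈ E(G2) ✓
  (9,11) → (φ(9),φ(11)) = (3,5) ∈ E(G2) ✓
All 29 edges of G1 map to edges of G2, and |E(G1)| = |E(G2)| = 29, so φ is a bijection on edges as well as vertices. Hence G1 ≅ G2.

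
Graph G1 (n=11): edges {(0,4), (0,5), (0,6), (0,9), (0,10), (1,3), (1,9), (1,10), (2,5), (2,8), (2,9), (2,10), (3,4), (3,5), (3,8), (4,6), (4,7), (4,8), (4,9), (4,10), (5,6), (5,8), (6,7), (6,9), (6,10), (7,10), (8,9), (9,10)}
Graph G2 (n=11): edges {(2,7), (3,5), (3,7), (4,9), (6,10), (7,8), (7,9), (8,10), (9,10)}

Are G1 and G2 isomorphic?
No, not isomorphic

The graphs are NOT isomorphic.

Connected components of G1: 1 component(s) with vertex sets [[0, 1, 2, 3, 4, 5, 6, 7, 8, 9, 10]], sizes [11].
Connected components of G2: 3 component(s) with vertex sets [[0], [1], [2, 3, 4, 5, 6, 7, 8, 9, 10]], sizes [1, 1, 9].
The number of connected components (and the multiset of component sizes) is an isomorphism invariant — an isomorphism maps each component of G1 bijectively onto a component of G2. Since G1 has 1 component(s) and G2 has 3, they cannot be isomorphic.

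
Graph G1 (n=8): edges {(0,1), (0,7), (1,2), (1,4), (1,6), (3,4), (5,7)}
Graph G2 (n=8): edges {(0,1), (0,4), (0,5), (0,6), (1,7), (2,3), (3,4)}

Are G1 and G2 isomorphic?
Yes, isomorphic

The graphs are isomorphic.
One valid mapping φ: V(G1) → V(G2): 0→4, 1→0, 2→5, 3→7, 4→1, 5→2, 6→6, 7→3

Verify φ preserves adjacency — for each edge of G1, its image is an edge of G2:
  (0,1) → (φ(0),φ(1)) = (0,4) ∈ E(G2) ✓
  (0,7) → (φ(0),φ(7)) = (3,4) ∈ E(G2) ✓
  (1,2) → (φ(1),φ(2)) = (0,5) ∈ E(G2) ✓
  (1,4) → (φ(1),φ(4)) = (0,1) ∈ E(G2) ✓
  (1,6) → (φ(1),φ(6)) = (0,6) ∈ E(G2) ✓
  (3,4) → (φ(3),φ(4)) = (1,7) ∈ E(G2) ✓
  (5,7) → (φ(5),φ(7)) = (2,3) ∈ E(G2) ✓
All 7 edges of G1 map to edges of G2, and |E(G1)| = |E(G2)| = 7, so φ is a bijection on edges as well as vertices. Hence G1 ≅ G2.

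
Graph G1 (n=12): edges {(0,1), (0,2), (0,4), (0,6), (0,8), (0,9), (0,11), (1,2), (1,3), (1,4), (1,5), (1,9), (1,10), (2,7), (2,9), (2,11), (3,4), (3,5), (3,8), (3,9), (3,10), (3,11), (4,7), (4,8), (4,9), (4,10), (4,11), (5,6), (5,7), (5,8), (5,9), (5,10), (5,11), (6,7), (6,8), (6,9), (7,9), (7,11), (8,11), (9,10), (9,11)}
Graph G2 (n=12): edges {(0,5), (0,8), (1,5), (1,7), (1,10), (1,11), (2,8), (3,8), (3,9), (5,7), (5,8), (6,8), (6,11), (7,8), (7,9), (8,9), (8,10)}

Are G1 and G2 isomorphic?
No, not isomorphic

The graphs are NOT isomorphic.

Connected components of G1: 1 component(s) with vertex sets [[0, 1, 2, 3, 4, 5, 6, 7, 8, 9, 10, 11]], sizes [12].
Connected components of G2: 2 component(s) with vertex sets [[4], [0, 1, 2, 3, 5, 6, 7, 8, 9, 10, 11]], sizes [1, 11].
The number of connected components (and the multiset of component sizes) is an isomorphism invariant — an isomorphism maps each component of G1 bijectively onto a component of G2. Since G1 has 1 component(s) and G2 has 2, they cannot be isomorphic.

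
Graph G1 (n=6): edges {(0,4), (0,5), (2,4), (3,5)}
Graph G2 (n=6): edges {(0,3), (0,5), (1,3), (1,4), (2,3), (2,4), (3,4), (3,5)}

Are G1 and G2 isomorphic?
No, not isomorphic

The graphs are NOT isomorphic.

Counting triangles (3-cliques): G1 has 0, G2 has 3.
Triangle count is an isomorphism invariant, so differing triangle counts rule out isomorphism.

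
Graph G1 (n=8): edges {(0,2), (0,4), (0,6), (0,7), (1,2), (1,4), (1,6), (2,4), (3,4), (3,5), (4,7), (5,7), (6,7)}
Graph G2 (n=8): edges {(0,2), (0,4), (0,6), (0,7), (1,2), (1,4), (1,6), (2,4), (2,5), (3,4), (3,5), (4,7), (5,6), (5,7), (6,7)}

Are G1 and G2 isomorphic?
No, not isomorphic

The graphs are NOT isomorphic.

Counting edges: G1 has 13 edge(s); G2 has 15 edge(s).
Edge count is an isomorphism invariant (a bijection on vertices induces a bijection on edges), so differing edge counts rule out isomorphism.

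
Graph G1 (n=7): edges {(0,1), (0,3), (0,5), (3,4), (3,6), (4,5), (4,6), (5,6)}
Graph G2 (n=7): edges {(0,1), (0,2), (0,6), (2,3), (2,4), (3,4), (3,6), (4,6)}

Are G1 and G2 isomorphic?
Yes, isomorphic

The graphs are isomorphic.
One valid mapping φ: V(G1) → V(G2): 0→0, 1→1, 2→5, 3→6, 4→3, 5→2, 6→4

Verify φ preserves adjacency — for each edge of G1, its image is an edge of G2:
  (0,1) → (φ(0),φ(1)) = (0,1) ∈ E(G2) ✓
  (0,3) → (φ(0),φ(3)) = (0,6) ∈ E(G2) ✓
  (0,5) → (φ(0),φ(5)) = (0,2) ∈ E(G2) ✓
  (3,4) → (φ(3),φ(4)) = (3,6) ∈ E(G2) ✓
  (3,6) → (φ(3),φ(6)) = (4,6) ∈ E(G2) ✓
  (4,5) → (φ(4),φ(5)) = (2,3) ∈ E(G2) ✓
  (4,6) → (φ(4),φ(6)) = (3,4) ∈ E(G2) ✓
  (5,6) → (φ(5),φ(6)) = (2,4) ∈ E(G2) ✓
All 8 edges of G1 map to edges of G2, and |E(G1)| = |E(G2)| = 8, so φ is a bijection on edges as well as vertices. Hence G1 ≅ G2.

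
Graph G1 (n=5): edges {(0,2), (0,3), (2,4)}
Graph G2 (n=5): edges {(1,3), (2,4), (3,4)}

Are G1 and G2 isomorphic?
Yes, isomorphic

The graphs are isomorphic.
One valid mapping φ: V(G1) → V(G2): 0→3, 1→0, 2→4, 3→1, 4→2

Verify φ preserves adjacency — for each edge of G1, its image is an edge of G2:
  (0,2) → (φ(0),φ(2)) = (3,4) ∈ E(G2) ✓
  (0,3) → (φ(0),φ(3)) = (1,3) ∈ E(G2) ✓
  (2,4) → (φ(2),φ(4)) = (2,4) ∈ E(G2) ✓
All 3 edges of G1 map to edges of G2, and |E(G1)| = |E(G2)| = 3, so φ is a bijection on edges as well as vertices. Hence G1 ≅ G2.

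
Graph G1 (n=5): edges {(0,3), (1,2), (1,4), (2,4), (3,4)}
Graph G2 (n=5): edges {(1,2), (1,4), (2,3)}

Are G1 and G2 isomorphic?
No, not isomorphic

The graphs are NOT isomorphic.

Counting triangles (3-cliques): G1 has 1, G2 has 0.
Triangle count is an isomorphism invariant, so differing triangle counts rule out isomorphism.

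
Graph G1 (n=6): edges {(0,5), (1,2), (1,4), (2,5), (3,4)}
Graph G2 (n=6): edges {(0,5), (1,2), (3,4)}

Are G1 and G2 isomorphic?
No, not isomorphic

The graphs are NOT isomorphic.

Counting edges: G1 has 5 edge(s); G2 has 3 edge(s).
Edge count is an isomorphism invariant (a bijection on vertices induces a bijection on edges), so differing edge counts rule out isomorphism.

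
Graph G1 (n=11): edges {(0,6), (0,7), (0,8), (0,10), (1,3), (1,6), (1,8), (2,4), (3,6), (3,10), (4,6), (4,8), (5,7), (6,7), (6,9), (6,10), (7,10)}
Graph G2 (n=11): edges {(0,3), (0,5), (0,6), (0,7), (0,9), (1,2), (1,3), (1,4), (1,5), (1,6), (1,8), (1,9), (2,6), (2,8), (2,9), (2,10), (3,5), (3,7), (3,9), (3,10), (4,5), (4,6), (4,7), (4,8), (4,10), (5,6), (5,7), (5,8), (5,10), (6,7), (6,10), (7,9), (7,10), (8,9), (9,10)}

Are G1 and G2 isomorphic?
No, not isomorphic

The graphs are NOT isomorphic.

Counting triangles (3-cliques): G1 has 6, G2 has 38.
Triangle count is an isomorphism invariant, so differing triangle counts rule out isomorphism.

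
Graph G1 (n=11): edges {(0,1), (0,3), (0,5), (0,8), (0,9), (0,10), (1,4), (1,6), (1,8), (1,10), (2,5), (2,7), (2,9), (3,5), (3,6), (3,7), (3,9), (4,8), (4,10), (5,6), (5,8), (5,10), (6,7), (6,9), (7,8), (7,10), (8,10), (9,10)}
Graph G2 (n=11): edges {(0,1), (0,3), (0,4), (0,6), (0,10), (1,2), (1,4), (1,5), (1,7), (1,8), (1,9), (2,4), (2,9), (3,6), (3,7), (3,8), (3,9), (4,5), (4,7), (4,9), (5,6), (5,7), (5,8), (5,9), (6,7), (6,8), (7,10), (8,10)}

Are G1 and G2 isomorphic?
Yes, isomorphic

The graphs are isomorphic.
One valid mapping φ: V(G1) → V(G2): 0→5, 1→9, 2→10, 3→6, 4→2, 5→7, 6→3, 7→0, 8→4, 9→8, 10→1

Verify φ preserves adjacency — for each edge of G1, its image is an edge of G2:
  (0,1) → (φ(0),φ(1)) = (5,9) ∈ E(G2) ✓
  (0,3) → (φ(0),φ(3)) = (5,6) ∈ E(G2) ✓
  (0,5) → (φ(0),φ(5)) = (5,7) ∈ E(G2) ✓
  (0,8) → (φ(0),φ(8)) = (4,5) ∈ E(G2) ✓
  (0,9) → (φ(0),φ(9)) = (5,8) ∈ E(G2) ✓
  (0,10) → (φ(0),φ(10)) = (1,5) ∈ E(G2) ✓
  (1,4) → (φ(1),φ(4)) = (2,9) ∈ E(G2) ✓
  (1,6) → (φ(1),φ(6)) = (3,9) ∈ E(G2) ✓
  (1,8) → (φ(1),φ(8)) = (4,9) ∈ E(G2) ✓
  (1,10) → (φ(1),φ(10)) = (1,9) ∈ E(G2) ✓
  (2,5) → (φ(2),φ(5)) = (7,10) ∈ E(G2) ✓
  (2,7) → (φ(2),φ(7)) = (0,10) ∈ E(G2) ✓
  (2,9) → (φ(2),φ(9)) = (8,10) ∈ E(G2) ✓
  (3,5) → (φ(3),φ(5)) = (6,7) ∈ E(G2) ✓
  (3,6) → (φ(3),φ(6)) = (3,6) ∈ E(G2) ✓
  (3,7) → (φ(3),φ(7)) = (0,6) ∈ E(G2) ✓
  (3,9) → (φ(3),φ(9)) = (6,8) ∈ E(G2) ✓
  (4,8) → (φ(4),φ(8)) = (2,4) ∈ E(G2) ✓
  (4,10) → (φ(4),φ(10)) = (1,2) ∈ E(G2) ✓
  (5,6) → (φ(5),φ(6)) = (3,7) ∈ E(G2) ✓
  (5,8) → (φ(5),φ(8)) = (4,7) ∈ E(G2) ✓
  (5,10) → (φ(5),φ(10)) = (1,7) ∈ E(G2) ✓
  (6,7) → (φ(6),φ(7)) = (0,3) ∈ E(G2) ✓
  (6,9) → (φ(6),φ(9)) = (3,8) ∈ E(G2) ✓
  (7,8) → (φ(7),φ(8)) = (0,4) ∈ E(G2) ✓
  (7,10) → (φ(7),φ(10)) = (0,1) ∈ E(G2) ✓
  (8,10) → (φ(8),φ(10)) = (1,4) ∈ E(G2) ✓
  (9,10) → (φ(9),φ(10)) = (1,8) ∈ E(G2) ✓
All 28 edges of G1 map to edges of G2, and |E(G1)| = |E(G2)| = 28, so φ is a bijection on edges as well as vertices. Hence G1 ≅ G2.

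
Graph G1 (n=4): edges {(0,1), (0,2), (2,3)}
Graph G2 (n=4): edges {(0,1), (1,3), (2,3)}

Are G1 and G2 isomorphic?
Yes, isomorphic

The graphs are isomorphic.
One valid mapping φ: V(G1) → V(G2): 0→1, 1→0, 2→3, 3→2

Verify φ preserves adjacency — for each edge of G1, its image is an edge of G2:
  (0,1) → (φ(0),φ(1)) = (0,1) ∈ E(G2) ✓
  (0,2) → (φ(0),φ(2)) = (1,3) ∈ E(G2) ✓
  (2,3) → (φ(2),φ(3)) = (2,3) ∈ E(G2) ✓
All 3 edges of G1 map to edges of G2, and |E(G1)| = |E(G2)| = 3, so φ is a bijection on edges as well as vertices. Hence G1 ≅ G2.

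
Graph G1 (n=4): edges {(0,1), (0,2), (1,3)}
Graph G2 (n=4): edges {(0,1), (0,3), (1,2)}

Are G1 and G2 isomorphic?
Yes, isomorphic

The graphs are isomorphic.
One valid mapping φ: V(G1) → V(G2): 0→0, 1→1, 2→3, 3→2

Verify φ preserves adjacency — for each edge of G1, its image is an edge of G2:
  (0,1) → (φ(0),φ(1)) = (0,1) ∈ E(G2) ✓
  (0,2) → (φ(0),φ(2)) = (0,3) ∈ E(G2) ✓
  (1,3) → (φ(1),φ(3)) = (1,2) ∈ E(G2) ✓
All 3 edges of G1 map to edges of G2, and |E(G1)| = |E(G2)| = 3, so φ is a bijection on edges as well as vertices. Hence G1 ≅ G2.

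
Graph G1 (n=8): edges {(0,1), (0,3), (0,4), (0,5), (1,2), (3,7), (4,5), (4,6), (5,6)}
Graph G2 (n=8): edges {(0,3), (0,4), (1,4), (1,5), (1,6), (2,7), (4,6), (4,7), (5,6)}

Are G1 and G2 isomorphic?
Yes, isomorphic

The graphs are isomorphic.
One valid mapping φ: V(G1) → V(G2): 0→4, 1→0, 2→3, 3→7, 4→1, 5→6, 6→5, 7→2

Verify φ preserves adjacency — for each edge of G1, its image is an edge of G2:
  (0,1) → (φ(0),φ(1)) = (0,4) ∈ E(G2) ✓
  (0,3) → (φ(0),φ(3)) = (4,7) ∈ E(G2) ✓
  (0,4) → (φ(0),φ(4)) = (1,4) ∈ E(G2) ✓
  (0,5) → (φ(0),φ(5)) = (4,6) ∈ E(G2) ✓
  (1,2) → (φ(1),φ(2)) = (0,3) ∈ E(G2) ✓
  (3,7) → (φ(3),φ(7)) = (2,7) ∈ E(G2) ✓
  (4,5) → (φ(4),φ(5)) = (1,6) ∈ E(G2) ✓
  (4,6) → (φ(4),φ(6)) = (1,5) ∈ E(G2) ✓
  (5,6) → (φ(5),φ(6)) = (5,6) ∈ E(G2) ✓
All 9 edges of G1 map to edges of G2, and |E(G1)| = |E(G2)| = 9, so φ is a bijection on edges as well as vertices. Hence G1 ≅ G2.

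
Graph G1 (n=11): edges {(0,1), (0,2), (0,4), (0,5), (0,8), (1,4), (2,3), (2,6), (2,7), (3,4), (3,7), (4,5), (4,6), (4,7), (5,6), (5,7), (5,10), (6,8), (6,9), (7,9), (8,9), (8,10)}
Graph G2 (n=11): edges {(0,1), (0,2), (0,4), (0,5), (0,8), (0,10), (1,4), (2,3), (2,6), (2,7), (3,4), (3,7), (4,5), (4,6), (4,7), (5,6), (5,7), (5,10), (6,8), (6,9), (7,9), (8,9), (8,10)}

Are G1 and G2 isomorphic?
No, not isomorphic

The graphs are NOT isomorphic.

Counting edges: G1 has 22 edge(s); G2 has 23 edge(s).
Edge count is an isomorphism invariant (a bijection on vertices induces a bijection on edges), so differing edge counts rule out isomorphism.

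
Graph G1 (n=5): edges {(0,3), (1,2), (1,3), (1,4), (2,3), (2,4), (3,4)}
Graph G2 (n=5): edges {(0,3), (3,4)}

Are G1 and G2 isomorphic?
No, not isomorphic

The graphs are NOT isomorphic.

Counting triangles (3-cliques): G1 has 4, G2 has 0.
Triangle count is an isomorphism invariant, so differing triangle counts rule out isomorphism.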